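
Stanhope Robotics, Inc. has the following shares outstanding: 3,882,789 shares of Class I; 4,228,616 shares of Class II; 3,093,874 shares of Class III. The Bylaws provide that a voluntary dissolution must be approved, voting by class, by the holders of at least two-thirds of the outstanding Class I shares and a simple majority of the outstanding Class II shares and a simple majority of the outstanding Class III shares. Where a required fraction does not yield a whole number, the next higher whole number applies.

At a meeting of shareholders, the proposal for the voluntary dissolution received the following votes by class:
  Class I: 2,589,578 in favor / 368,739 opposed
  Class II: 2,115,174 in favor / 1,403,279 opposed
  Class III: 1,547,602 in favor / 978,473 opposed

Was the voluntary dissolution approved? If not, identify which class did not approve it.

Class I: 2/3 of 3882789 = 2588526; 2,588,526 required, 2,589,578 in favor — approved.
Class II: a majority of 4228616 is 2114309; 2,114,309 required, 2,115,174 in favor — approved.
Class III: a majority of 3093874 is 1546938; 1,546,938 required, 1,547,602 in favor — approved.

Approved — every class gave the required vote.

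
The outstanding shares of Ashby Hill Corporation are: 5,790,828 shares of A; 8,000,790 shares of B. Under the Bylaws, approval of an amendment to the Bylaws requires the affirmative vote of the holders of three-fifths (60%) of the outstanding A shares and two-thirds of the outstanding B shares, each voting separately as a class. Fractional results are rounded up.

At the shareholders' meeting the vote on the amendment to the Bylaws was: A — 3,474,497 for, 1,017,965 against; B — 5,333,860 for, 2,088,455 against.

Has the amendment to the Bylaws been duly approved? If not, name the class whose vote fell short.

A: 3/5 of 5790828 = 3474496.80, rounded up to 3474497; 3,474,497 required, 3,474,497 in favor — approved.
B: 2/3 of 8000790 = 5333860; 5,333,860 required, 5,333,860 in favor — approved.

Approved — every class gave the required vote.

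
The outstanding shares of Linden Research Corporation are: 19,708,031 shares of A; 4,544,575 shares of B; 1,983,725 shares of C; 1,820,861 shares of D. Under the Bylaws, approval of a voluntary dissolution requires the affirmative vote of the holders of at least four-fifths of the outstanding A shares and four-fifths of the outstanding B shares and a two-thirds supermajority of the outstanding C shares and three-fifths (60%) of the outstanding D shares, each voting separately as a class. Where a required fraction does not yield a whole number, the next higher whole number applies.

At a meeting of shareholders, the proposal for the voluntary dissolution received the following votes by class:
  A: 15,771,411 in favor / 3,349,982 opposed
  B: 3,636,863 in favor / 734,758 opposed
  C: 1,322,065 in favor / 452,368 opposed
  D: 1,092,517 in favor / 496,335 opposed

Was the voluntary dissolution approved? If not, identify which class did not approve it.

A: 4/5 of 19708031 = 15766424.80, rounded up to 15766425; 15,766,425 required, 15,771,411 in favor — approved.
B: 4/5 of 4544575 = 3635660; 3,635,660 required, 3,636,863 in favor — approved.
C: 2/3 of 1983725 = 1322483.33, rounded up to 1322484; 1,322,484 required, 1,322,065 in favor — not approved.
D: 3/5 of 1820861 = 1092516.60, rounded up to 1092517; 1,092,517 required, 1,092,517 in favor — approved.

Not approved — the C shares did not give the required vote.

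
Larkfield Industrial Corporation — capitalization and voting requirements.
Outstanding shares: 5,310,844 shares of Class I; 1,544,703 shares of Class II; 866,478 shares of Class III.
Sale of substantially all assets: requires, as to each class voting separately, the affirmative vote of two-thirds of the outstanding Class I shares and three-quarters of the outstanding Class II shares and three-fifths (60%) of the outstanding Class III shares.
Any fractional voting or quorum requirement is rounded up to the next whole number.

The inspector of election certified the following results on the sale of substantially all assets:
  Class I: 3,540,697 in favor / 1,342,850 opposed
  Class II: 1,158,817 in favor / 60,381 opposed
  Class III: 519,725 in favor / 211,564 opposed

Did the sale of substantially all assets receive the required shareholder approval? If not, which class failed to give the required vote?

Class I: 2/3 of 5310844 = 3540562.67, rounded up to 3540563; 3,540,563 required, 3,540,697 in favor — approved.
Class II: 3/4 of 1544703 = 1158527.25, rounded up to 1158528; 1,158,528 required, 1,158,817 in favor — approved.
Class III: 3/5 of 866478 = 519886.80, rounded up to 519887; 519,887 required, 519,725 in favor — not approved.

Not approved — the Class III shares did not give the required vote.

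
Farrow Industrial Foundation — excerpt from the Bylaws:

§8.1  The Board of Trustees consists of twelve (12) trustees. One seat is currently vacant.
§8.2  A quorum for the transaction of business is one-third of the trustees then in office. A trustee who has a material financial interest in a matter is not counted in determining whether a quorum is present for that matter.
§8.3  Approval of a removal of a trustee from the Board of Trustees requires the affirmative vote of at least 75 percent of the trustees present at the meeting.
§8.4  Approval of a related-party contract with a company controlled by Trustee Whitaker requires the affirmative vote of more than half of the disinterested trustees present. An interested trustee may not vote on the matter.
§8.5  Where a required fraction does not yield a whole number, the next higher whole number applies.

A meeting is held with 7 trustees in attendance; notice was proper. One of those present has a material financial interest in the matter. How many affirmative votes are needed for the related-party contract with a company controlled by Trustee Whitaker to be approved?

The related-party contract with a company controlled by Trustee Whitaker requires a majority of the disinterested trustees present (7 − 1 = 6).
A majority of 6 is 4.

4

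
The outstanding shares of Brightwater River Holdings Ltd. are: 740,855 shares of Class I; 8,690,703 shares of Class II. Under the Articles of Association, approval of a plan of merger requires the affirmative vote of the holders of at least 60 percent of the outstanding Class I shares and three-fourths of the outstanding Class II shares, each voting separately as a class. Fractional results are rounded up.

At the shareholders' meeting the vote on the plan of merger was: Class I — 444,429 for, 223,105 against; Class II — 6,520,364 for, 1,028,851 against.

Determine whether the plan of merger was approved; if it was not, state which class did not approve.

Not approved — the Class I shares did not give the required vote.

Class I: 3/5 of 740855 = 444513; 444,513 required, 444,429 in favor — not approved.
Class II: 3/4 of 8690703 = 6518027.25, rounded up to 6518028; 6,518,028 required, 6,520,364 in favor — approved.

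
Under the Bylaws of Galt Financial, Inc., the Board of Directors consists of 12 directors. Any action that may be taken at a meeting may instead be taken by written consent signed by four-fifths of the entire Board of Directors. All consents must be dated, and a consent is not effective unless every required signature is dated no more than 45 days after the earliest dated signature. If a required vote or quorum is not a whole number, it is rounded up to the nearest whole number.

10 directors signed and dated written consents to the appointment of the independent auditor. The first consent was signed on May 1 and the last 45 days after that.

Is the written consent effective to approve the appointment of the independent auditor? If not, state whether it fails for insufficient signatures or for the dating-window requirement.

Effective — both the signature and dating-window requirements are satisfied.

Signatures required: four-fifths of 12 — 4/5 of 12 = 9.60, rounded up to 10, so 10 needed; 10 signed. Sufficient.
Dating window: the latest signature is 45 days after the earliest; the limit is 45 days. Within the window.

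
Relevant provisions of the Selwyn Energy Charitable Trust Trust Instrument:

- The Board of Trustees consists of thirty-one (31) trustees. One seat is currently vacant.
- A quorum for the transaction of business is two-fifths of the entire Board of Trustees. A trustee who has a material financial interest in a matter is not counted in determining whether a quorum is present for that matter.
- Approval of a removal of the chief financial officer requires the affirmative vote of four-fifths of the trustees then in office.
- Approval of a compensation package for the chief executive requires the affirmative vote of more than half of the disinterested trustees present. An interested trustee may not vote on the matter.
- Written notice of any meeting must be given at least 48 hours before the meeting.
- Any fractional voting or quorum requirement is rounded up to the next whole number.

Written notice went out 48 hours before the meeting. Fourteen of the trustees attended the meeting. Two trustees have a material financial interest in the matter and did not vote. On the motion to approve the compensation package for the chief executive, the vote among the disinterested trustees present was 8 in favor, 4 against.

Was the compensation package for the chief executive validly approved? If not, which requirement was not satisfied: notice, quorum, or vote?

Notice: 48 hours given; 48 required (48 ≥ 48). Satisfied.
Quorum: 14 present, but the 2 interested trustees do not count, leaving 12. Quorum is 13. Not satisfied.
Vote: the compensation package for the chief executive requires a majority of the disinterested trustees present (14 − 2 = 12). A majority of 12 is 7, so 7 affirmative votes are needed; 8 voted in favor. Satisfied. (Moot — without a quorum no business can be validly transacted.)

Invalid — quorum requirement not satisfied.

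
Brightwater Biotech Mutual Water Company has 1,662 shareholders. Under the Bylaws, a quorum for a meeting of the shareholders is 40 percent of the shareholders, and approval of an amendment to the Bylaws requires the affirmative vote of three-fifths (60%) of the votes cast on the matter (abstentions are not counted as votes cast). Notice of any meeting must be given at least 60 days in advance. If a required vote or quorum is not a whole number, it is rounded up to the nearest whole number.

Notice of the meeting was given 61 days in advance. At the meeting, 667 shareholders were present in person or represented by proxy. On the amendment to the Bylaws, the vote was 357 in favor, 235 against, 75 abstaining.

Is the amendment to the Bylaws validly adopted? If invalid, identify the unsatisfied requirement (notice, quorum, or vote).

Notice: 61 days given; 60 required. Satisfied.
Quorum: 40% of 1,662 = 664.80, rounded up to 665; 667 present. Satisfied.
Vote: requires three-fifths of the votes cast (667 − 75 abstaining = 592); 3/5 of 592 = 355.20, rounded up to 356, so 356 needed; 357 in favor. Satisfied.

Valid — all requirements satisfied.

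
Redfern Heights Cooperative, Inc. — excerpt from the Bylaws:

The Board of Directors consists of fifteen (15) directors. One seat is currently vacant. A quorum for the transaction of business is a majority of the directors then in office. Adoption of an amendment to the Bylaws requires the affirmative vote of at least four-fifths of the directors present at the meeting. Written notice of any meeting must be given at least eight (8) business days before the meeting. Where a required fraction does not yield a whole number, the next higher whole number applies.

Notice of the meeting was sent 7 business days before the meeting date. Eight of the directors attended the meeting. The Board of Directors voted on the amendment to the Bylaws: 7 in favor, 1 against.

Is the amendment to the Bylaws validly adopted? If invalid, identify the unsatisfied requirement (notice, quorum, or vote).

Invalid — notice requirement not satisfied.

Notice: 7 business days given; 8 required (7 < 8). Not satisfied.
Quorum: 8 present; quorum is 8. Satisfied.
Vote: the amendment to the Bylaws requires four-fifths of the directors present (8). 4/5 of 8 = 6.40, rounded up to 7, so 7 affirmative votes are needed; 7 voted in favor. Satisfied.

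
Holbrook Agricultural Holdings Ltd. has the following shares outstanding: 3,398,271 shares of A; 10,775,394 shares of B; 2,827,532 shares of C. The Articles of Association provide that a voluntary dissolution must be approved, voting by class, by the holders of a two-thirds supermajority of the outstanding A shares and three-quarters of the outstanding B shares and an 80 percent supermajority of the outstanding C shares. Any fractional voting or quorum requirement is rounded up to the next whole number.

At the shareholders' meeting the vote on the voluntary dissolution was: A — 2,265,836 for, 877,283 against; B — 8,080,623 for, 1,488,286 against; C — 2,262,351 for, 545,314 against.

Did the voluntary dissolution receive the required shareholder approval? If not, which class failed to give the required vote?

Not approved — the B shares did not give the required vote.

A: 2/3 of 3398271 = 2265514; 2,265,514 required, 2,265,836 in favor — approved.
B: 3/4 of 10775394 = 8081545.50, rounded up to 8081546; 8,081,546 required, 8,080,623 in favor — not approved.
C: 4/5 of 2827532 = 2262025.60, rounded up to 2262026; 2,262,026 required, 2,262,351 in favor — approved.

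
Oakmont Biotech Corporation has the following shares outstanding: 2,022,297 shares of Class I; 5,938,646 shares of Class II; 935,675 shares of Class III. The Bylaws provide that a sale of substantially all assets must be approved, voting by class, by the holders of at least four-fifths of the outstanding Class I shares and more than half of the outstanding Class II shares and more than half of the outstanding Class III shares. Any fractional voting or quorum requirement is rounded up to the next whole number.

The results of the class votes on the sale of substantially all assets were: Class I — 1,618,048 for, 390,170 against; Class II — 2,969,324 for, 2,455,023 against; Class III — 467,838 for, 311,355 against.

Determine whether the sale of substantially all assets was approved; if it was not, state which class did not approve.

Approved — every class gave the required vote.

Class I: 4/5 of 2022297 = 1617837.60, rounded up to 1617838; 1,617,838 required, 1,618,048 in favor — approved.
Class II: a majority of 5938646 is 2969324; 2,969,324 required, 2,969,324 in favor — approved.
Class III: a majority of 935675 is 467838; 467,838 required, 467,838 in favor — approved.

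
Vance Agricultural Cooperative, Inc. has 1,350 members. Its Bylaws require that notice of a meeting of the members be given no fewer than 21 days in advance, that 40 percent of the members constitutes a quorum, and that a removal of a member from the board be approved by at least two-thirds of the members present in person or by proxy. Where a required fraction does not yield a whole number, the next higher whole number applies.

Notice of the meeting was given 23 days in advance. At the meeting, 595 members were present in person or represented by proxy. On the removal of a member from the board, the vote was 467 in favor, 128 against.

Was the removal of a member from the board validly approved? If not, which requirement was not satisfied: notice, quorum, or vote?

Notice: 23 days given; 21 required. Satisfied.
Quorum: 40% of 1,350 = 540; 595 present. Satisfied.
Vote: requires two-thirds of those present (595); 2/3 of 595 = 396.67, rounded up to 397, so 397 needed; 467 in favor. Satisfied.

Valid — all requirements satisfied.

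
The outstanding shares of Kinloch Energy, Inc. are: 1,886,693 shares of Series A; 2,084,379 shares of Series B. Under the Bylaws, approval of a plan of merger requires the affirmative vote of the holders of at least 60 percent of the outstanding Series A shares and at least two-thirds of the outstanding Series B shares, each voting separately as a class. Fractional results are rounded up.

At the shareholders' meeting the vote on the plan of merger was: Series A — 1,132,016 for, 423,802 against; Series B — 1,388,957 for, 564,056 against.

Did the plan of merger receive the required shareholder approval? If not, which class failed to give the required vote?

Not approved — the Series B shares did not give the required vote.

Series A: 3/5 of 1886693 = 1132015.80, rounded up to 1132016; 1,132,016 required, 1,132,016 in favor — approved.
Series B: 2/3 of 2084379 = 1389586; 1,389,586 required, 1,388,957 in favor — not approved.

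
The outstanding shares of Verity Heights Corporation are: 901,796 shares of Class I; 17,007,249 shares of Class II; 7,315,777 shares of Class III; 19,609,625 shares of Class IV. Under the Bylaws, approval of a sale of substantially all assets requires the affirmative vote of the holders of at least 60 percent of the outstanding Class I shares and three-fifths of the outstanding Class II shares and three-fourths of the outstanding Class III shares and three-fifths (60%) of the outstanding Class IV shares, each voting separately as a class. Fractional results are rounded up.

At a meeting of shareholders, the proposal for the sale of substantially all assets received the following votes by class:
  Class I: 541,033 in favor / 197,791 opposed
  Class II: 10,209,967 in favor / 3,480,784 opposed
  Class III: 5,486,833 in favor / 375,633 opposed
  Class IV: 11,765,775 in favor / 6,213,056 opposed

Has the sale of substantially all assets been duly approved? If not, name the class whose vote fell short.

Class I: 3/5 of 901796 = 541077.60, rounded up to 541078; 541,078 required, 541,033 in favor — not approved.
Class II: 3/5 of 17007249 = 10204349.40, rounded up to 10204350; 10,204,350 required, 10,209,967 in favor — approved.
Class III: 3/4 of 7315777 = 5486832.75, rounded up to 5486833; 5,486,833 required, 5,486,833 in favor — approved.
Class IV: 3/5 of 19609625 = 11765775; 11,765,775 required, 11,765,775 in favor — approved.

Not approved — the Class I shares did not give the required vote.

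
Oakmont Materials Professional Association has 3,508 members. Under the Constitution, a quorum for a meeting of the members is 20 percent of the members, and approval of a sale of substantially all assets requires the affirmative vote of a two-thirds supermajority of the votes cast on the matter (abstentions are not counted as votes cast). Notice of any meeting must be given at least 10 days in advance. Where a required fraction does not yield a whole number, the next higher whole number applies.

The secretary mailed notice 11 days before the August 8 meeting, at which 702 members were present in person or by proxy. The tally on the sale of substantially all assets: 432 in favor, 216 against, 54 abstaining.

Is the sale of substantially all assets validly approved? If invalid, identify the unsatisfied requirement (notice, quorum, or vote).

Notice: 11 days given; 10 required. Satisfied.
Quorum: 20% of 3,508 = 701.60, rounded up to 702; 702 present. Satisfied.
Vote: requires two-thirds of the votes cast (702 − 54 abstaining = 648); 2/3 of 648 = 432, so 432 needed; 432 in favor. Satisfied.

Valid — all requirements satisfied.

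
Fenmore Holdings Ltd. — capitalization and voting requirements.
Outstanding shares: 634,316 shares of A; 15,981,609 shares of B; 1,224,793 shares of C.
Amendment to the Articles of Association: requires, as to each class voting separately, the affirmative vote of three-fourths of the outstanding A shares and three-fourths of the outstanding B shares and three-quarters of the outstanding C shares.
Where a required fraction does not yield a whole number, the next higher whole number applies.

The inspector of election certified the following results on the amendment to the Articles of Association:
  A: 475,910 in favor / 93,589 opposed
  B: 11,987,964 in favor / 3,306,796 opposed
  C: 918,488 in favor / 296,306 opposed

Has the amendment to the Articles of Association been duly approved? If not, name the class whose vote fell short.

Not approved — the C shares did not give the required vote.

A: 3/4 of 634316 = 475737; 475,737 required, 475,910 in favor — approved.
B: 3/4 of 15981609 = 11986206.75, rounded up to 11986207; 11,986,207 required, 11,987,964 in favor — approved.
C: 3/4 of 1224793 = 918594.75, rounded up to 918595; 918,595 required, 918,488 in favor — not approved.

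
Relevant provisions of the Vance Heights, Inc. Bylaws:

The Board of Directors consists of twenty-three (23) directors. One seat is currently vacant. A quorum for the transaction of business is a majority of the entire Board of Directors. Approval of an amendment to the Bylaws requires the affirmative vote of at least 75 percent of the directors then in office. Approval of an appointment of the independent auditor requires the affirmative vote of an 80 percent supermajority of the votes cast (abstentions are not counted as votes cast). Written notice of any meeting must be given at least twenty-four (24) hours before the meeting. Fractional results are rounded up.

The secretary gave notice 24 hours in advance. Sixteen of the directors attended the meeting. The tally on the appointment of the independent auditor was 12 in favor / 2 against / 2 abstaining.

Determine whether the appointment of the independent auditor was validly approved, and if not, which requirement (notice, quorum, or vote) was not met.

Valid — all requirements satisfied.

Notice: 24 hours given; 24 required (24 ≥ 24). Satisfied.
Quorum: 16 present; quorum is 12. Satisfied.
Vote: the appointment of the independent auditor requires four-fifths of the votes cast (16 present − 2 abstaining = 14). 4/5 of 14 = 11.20, rounded up to 12, so 12 affirmative votes are needed; 12 voted in favor. Satisfied.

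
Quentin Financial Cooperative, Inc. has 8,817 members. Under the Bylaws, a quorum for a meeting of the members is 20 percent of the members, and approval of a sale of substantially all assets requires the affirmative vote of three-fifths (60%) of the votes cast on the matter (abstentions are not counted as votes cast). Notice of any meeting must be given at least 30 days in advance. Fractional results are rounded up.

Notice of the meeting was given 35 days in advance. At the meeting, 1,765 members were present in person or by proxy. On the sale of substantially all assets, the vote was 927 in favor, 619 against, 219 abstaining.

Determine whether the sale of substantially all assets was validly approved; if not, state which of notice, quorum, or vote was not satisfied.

Invalid — vote requirement not satisfied.

Notice: 35 days given; 30 required. Satisfied.
Quorum: 20% of 8,817 = 1,763.40, rounded up to 1,764; 1,765 present. Satisfied.
Vote: requires three-fifths of the votes cast (1,765 − 219 abstaining = 1,546); 3/5 of 1546 = 927.60, rounded up to 928, so 928 needed; 927 in favor. Not satisfied.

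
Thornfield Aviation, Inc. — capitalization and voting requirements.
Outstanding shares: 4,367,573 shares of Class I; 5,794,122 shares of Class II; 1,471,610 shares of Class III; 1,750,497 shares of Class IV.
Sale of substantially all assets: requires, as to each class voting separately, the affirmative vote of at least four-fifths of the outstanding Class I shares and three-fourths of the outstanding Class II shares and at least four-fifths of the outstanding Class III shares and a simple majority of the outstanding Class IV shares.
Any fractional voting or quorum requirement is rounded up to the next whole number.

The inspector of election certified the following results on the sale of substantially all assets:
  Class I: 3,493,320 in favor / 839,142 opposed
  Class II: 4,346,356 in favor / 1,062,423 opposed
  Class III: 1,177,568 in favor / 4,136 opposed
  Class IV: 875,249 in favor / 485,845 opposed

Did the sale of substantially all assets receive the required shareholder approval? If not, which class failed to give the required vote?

Not approved — the Class I shares did not give the required vote.

Class I: 4/5 of 4367573 = 3494058.40, rounded up to 3494059; 3,494,059 required, 3,493,320 in favor — not approved.
Class II: 3/4 of 5794122 = 4345591.50, rounded up to 4345592; 4,345,592 required, 4,346,356 in favor — approved.
Class III: 4/5 of 1471610 = 1177288; 1,177,288 required, 1,177,568 in favor — approved.
Class IV: a majority of 1750497 is 875249; 875,249 required, 875,249 in favor — approved.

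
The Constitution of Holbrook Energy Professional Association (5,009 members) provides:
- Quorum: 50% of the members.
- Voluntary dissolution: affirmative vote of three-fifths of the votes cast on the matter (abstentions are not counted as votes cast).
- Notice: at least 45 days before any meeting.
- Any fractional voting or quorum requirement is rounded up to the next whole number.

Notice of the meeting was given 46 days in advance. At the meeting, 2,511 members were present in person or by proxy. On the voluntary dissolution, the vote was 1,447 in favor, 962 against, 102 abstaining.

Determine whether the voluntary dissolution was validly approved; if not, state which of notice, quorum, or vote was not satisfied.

Valid — all requirements satisfied.

Notice: 46 days given; 45 required. Satisfied.
Quorum: 50% of 5,009 = 2,504.50, rounded up to 2,505; 2,511 present. Satisfied.
Vote: requires three-fifths of the votes cast (2,511 − 102 abstaining = 2,409); 3/5 of 2409 = 1445.40, rounded up to 1446, so 1,446 needed; 1,447 in favor. Satisfied.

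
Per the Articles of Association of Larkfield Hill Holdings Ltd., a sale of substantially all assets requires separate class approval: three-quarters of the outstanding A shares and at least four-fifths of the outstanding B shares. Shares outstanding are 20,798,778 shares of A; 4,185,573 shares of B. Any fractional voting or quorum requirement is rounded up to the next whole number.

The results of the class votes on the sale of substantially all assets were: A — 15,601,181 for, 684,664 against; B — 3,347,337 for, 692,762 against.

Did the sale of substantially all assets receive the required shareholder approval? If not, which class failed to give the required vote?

Not approved — the B shares did not give the required vote.

A: 3/4 of 20798778 = 15599083.50, rounded up to 15599084; 15,599,084 required, 15,601,181 in favor — approved.
B: 4/5 of 4185573 = 3348458.40, rounded up to 3348459; 3,348,459 required, 3,347,337 in favor — not approved.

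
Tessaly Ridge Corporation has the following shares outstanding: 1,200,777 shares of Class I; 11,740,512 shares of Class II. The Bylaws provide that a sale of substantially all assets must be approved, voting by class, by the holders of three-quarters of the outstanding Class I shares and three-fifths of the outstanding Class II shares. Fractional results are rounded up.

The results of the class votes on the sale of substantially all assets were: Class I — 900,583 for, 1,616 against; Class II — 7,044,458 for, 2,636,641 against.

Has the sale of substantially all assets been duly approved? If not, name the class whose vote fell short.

Class I: 3/4 of 1200777 = 900582.75, rounded up to 900583; 900,583 required, 900,583 in favor — approved.
Class II: 3/5 of 11740512 = 7044307.20, rounded up to 7044308; 7,044,308 required, 7,044,458 in favor — approved.

Approved — every class gave the required vote.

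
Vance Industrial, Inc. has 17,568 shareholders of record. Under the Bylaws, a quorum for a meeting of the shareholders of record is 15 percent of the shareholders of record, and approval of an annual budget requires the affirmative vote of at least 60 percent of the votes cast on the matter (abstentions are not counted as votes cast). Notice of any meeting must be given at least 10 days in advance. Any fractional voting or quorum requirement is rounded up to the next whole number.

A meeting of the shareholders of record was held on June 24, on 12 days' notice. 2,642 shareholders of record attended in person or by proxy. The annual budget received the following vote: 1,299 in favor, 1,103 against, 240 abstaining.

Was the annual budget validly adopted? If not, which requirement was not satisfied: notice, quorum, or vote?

Notice: 12 days given; 10 required. Satisfied.
Quorum: 15% of 17,568 = 2,635.20, rounded up to 2,636; 2,642 present. Satisfied.
Vote: requires three-fifths of the votes cast (2,642 − 240 abstaining = 2,402); 3/5 of 2402 = 1441.20, rounded up to 1442, so 1,442 needed; 1,299 in favor. Not satisfied.

Invalid — vote requirement not satisfied.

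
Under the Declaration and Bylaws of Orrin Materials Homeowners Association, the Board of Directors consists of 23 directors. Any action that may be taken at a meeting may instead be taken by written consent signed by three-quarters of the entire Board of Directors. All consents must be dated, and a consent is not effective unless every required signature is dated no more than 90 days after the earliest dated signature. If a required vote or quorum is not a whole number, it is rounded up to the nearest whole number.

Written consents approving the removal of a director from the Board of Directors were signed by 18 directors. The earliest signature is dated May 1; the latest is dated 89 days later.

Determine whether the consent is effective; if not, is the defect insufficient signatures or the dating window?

Effective — both the signature and dating-window requirements are satisfied.

Signatures required: three-quarters of 23 — 3/4 of 23 = 17.25, rounded up to 18, so 18 needed; 18 signed. Sufficient.
Dating window: the latest signature is 89 days after the earliest; the limit is 90 days. Within the window.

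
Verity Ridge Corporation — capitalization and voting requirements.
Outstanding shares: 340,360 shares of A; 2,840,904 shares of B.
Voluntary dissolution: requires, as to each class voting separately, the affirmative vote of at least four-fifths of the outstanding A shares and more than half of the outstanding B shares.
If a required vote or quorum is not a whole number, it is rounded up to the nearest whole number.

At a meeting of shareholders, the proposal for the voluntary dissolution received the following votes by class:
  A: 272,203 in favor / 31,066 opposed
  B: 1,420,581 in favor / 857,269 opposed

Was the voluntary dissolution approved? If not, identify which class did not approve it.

A: 4/5 of 340360 = 272288; 272,288 required, 272,203 in favor — not approved.
B: a majority of 2840904 is 1420453; 1,420,453 required, 1,420,581 in favor — approved.

Not approved — the A shares did not give the required vote.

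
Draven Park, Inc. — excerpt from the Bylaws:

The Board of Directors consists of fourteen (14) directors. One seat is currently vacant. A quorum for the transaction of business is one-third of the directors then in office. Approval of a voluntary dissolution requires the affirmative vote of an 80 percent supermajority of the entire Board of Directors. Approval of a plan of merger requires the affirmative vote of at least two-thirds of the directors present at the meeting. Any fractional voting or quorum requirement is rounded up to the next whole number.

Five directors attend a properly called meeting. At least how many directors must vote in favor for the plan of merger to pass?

4

The plan of merger requires two-thirds of the directors present (5).
2/3 of 5 = 3.33, rounded up to 4.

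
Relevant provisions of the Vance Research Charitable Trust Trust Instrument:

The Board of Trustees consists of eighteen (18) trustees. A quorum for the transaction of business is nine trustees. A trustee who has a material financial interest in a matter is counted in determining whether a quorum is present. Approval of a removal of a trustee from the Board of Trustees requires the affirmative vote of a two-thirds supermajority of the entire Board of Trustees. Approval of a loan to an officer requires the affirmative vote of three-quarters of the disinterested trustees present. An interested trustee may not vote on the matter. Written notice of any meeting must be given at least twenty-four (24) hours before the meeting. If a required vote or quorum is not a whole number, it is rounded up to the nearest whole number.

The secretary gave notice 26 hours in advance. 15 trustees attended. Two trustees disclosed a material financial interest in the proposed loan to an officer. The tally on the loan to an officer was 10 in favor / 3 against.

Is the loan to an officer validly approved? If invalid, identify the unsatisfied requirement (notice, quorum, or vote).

Valid — all requirements satisfied.

Notice: 26 hours given; 24 required (26 ≥ 24). Satisfied.
Quorum: 15 present (interested trustees count toward quorum); quorum is 9. Satisfied.
Vote: the loan to an officer requires three-fourths of the disinterested trustees present (15 − 2 = 13). 3/4 of 13 = 9.75, rounded up to 10, so 10 affirmative votes are needed; 10 voted in favor. Satisfied.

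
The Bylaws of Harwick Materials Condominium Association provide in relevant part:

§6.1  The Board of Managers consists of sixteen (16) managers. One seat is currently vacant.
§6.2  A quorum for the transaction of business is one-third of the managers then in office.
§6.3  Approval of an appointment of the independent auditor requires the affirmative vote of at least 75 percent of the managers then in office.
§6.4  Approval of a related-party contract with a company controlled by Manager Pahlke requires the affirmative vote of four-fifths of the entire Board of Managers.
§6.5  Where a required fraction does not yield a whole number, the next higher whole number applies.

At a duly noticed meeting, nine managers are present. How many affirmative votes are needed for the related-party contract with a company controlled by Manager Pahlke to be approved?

13

The related-party contract with a company controlled by Manager Pahlke requires four-fifths of the entire Board of Managers (16).
4/5 of 16 = 12.80, rounded up to 13.
(Only 9 can vote, so the related-party contract with a company controlled by Manager Pahlke cannot pass at this meeting, but the required vote is still 13.)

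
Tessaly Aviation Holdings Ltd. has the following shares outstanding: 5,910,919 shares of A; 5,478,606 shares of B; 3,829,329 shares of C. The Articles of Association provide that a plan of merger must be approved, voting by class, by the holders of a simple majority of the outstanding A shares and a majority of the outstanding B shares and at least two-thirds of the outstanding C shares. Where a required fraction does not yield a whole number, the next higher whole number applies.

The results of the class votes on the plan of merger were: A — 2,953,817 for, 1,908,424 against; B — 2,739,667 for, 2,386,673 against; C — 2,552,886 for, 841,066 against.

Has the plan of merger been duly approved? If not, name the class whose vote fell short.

A: a majority of 5910919 is 2955460; 2,955,460 required, 2,953,817 in favor — not approved.
B: a majority of 5478606 is 2739304; 2,739,304 required, 2,739,667 in favor — approved.
C: 2/3 of 3829329 = 2552886; 2,552,886 required, 2,552,886 in favor — approved.

Not approved — the A shares did not give the required vote.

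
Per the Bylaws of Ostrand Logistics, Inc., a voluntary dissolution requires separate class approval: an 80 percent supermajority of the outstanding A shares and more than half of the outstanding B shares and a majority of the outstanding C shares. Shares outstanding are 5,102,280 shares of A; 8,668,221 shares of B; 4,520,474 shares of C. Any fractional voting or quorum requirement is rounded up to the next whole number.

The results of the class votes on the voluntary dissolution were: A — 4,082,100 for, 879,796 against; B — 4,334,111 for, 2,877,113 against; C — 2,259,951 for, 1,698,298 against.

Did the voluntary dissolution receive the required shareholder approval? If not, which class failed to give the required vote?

A: 4/5 of 5102280 = 4081824; 4,081,824 required, 4,082,100 in favor — approved.
B: a majority of 8668221 is 4334111; 4,334,111 required, 4,334,111 in favor — approved.
C: a majority of 4520474 is 2260238; 2,260,238 required, 2,259,951 in favor — not approved.

Not approved — the C shares did not give the required vote.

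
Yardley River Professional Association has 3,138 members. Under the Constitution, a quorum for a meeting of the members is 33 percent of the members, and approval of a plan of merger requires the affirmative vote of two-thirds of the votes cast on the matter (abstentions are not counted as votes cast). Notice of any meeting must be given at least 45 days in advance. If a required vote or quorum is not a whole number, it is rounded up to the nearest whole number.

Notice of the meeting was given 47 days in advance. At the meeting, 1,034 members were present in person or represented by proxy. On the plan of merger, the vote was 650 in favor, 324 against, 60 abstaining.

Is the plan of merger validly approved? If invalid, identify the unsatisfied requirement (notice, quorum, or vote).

Notice: 47 days given; 45 required. Satisfied.
Quorum: 33% of 3,138 = 1,035.54, rounded up to 1,036; 1,034 present. Not satisfied.
Vote: requires two-thirds of the votes cast (1,034 − 60 abstaining = 974); 2/3 of 974 = 649.33, rounded up to 650, so 650 needed; 650 in favor. Satisfied.

Invalid — quorum requirement not satisfied.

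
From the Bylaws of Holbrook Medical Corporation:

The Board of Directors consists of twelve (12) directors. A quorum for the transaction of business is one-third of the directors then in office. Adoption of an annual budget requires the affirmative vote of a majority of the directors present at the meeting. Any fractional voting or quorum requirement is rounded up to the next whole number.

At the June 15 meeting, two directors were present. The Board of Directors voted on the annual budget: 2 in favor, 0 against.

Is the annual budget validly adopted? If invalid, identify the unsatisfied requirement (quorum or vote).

Quorum: 2 present; quorum is 4. Not satisfied.
Vote: the annual budget requires a majority of the directors present (2). A majority of 2 is 2, so 2 affirmative votes are needed; 2 voted in favor. Satisfied. (Moot — without a quorum no business can be validly transacted.)

Invalid — quorum requirement not satisfied.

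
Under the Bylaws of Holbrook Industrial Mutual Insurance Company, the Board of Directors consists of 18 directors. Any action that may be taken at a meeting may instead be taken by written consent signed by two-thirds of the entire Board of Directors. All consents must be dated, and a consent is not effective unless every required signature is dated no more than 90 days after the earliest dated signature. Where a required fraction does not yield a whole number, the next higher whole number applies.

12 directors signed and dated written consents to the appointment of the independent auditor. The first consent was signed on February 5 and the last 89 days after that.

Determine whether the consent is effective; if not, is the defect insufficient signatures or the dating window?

Signatures required: two-thirds of 18 — 2/3 of 18 = 12, so 12 needed; 12 signed. Sufficient.
Dating window: the latest signature is 89 days after the earliest; the limit is 90 days. Within the window.

Effective — both the signature and dating-window requirements are satisfied.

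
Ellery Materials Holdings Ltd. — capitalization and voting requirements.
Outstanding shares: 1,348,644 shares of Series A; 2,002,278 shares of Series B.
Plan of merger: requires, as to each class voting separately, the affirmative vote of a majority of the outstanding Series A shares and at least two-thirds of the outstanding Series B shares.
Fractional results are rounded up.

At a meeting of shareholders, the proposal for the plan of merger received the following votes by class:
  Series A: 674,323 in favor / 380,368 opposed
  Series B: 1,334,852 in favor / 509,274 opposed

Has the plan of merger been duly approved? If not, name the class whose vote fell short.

Series A: a majority of 1348644 is 674323; 674,323 required, 674,323 in favor — approved.
Series B: 2/3 of 2002278 = 1334852; 1,334,852 required, 1,334,852 in favor — approved.

Approved — every class gave the required vote.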